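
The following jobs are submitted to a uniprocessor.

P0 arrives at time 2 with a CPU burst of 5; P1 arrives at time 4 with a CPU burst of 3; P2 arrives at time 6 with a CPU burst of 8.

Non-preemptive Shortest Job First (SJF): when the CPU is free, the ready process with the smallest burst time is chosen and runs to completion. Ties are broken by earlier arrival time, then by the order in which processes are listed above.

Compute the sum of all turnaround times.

23

Schedule: | idle 0-2 | P0 2-7 | P1 7-10 | P2 10-18 |
Completion: P0=7  P1=10  P2=18
Turnaround (C−A): P0=5  P1=6  P2=12
Turnaround = completion − arrival: P0=5, P1=6, P2=12
Total turnaround = 5 + 6 + 12 = 23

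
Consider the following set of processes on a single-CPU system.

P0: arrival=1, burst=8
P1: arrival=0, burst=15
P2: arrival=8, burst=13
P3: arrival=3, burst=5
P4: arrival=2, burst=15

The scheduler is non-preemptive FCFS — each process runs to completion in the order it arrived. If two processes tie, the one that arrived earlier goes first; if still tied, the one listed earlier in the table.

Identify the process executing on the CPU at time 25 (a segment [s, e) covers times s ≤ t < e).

Schedule: | P1 0-15 | P0 15-23 | P4 23-38 | P3 38-43 | P2 43-56 |
Completion: P0=23  P1=15  P2=56  P3=43  P4=38

P4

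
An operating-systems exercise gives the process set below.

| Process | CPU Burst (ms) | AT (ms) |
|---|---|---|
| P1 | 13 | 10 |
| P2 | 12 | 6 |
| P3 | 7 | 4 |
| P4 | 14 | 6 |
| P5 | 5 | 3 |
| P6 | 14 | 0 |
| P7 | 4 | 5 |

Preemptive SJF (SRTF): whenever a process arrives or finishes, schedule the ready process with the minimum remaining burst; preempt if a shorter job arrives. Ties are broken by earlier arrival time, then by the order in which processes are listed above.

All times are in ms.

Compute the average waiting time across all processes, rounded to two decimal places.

18.86

Gantt: | P6 0-3 | P5 3-8 | P7 8-12 | P3 12-19 | P6 19-30 | P2 30-42 | P1 42-55 | P4 55-69 |
Completion: P1=55  P2=42  P3=19  P4=69  P5=8  P6=30  P7=12
Turnaround (C−A): P1=45  P2=36  P3=15  P4=63  P5=5  P6=30  P7=7
Waiting times: P1=32, P2=24, P3=8, P4=49, P5=0, P6=16, P7=3
Average waiting = (32+24+8+49+0+16+3) / 7 = 132/7 = 18.86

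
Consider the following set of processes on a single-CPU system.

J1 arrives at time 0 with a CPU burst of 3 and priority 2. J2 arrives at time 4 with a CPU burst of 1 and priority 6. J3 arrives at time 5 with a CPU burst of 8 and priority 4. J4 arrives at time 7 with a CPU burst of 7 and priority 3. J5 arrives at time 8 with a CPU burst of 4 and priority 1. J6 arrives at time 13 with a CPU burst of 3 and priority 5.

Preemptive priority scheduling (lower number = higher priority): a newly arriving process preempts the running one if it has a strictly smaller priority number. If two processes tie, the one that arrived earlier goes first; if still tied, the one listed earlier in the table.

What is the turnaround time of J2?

1

Timeline: | J1 0-3 | idle 3-4 | J2 4-5 | J3 5-7 | J4 7-8 | J5 8-12 | J4 12-18 | J3 18-24 | J6 24-27 |
Completion: J1=3  J2=5  J3=24  J4=18  J5=12  J6=27
Turnaround (C−A): J1=3  J2=1  J3=19  J4=11  J5=4  J6=14
Turnaround(J2) = completion − arrival = 5 − 4 = 1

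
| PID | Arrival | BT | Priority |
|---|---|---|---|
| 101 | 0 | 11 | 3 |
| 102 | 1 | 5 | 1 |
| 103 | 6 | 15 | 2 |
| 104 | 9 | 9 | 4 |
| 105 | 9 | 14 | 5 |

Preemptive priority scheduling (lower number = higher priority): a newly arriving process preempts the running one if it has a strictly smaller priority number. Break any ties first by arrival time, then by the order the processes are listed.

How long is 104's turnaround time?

31

Gantt: | 101 0-1 | 102 1-6 | 103 6-21 | 101 21-31 | 104 31-40 | 105 40-54 |
Completion: 101=31  102=6  103=21  104=40  105=54
Turnaround (C−A): 101=31  102=5  103=15  104=31  105=45
Turnaround(104) = completion − arrival = 40 − 9 = 31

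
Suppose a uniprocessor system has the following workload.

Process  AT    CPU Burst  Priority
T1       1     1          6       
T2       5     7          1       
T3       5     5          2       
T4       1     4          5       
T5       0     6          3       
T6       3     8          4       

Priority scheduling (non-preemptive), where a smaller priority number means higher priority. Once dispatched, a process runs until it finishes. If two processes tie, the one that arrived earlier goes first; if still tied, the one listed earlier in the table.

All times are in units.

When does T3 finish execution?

Gantt: | T5 0-6 | T2 6-13 | T3 13-18 | T6 18-26 | T4 26-30 | T1 30-31 |
Completion: T1=31  T2=13  T3=18  T4=30  T5=6  T6=26
Turnaround (C−A): T1=30  T2=8  T3=13  T4=29  T5=6  T6=23

18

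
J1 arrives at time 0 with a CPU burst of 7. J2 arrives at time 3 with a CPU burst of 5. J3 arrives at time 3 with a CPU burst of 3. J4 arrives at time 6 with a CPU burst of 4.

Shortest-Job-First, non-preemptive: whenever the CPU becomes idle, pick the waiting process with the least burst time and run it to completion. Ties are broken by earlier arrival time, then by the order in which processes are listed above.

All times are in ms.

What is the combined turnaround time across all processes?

38

Schedule: | J1 0-7 | J3 7-10 | J4 10-14 | J2 14-19 |
Completion: J1=7  J2=19  J3=10  J4=14
Turnaround = completion − arrival: J1=7, J2=16, J3=7, J4=8
Total turnaround = 7 + 16 + 7 + 8 = 38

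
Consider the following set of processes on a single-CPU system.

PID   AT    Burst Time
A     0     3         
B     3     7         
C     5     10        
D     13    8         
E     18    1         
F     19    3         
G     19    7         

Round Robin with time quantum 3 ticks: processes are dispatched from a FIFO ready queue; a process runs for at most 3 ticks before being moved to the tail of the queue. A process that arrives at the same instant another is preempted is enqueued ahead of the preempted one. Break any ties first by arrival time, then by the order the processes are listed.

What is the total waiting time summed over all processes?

62

Timeline: | A 0-3 | B 3-6 | C 6-9 | B 9-12 | C 12-15 | B 15-16 | D 16-19 | C 19-22 | E 22-23 | F 23-26 | G 26-29 | D 29-32 | C 32-33 | G 33-36 | D 36-38 | G 38-39 |
Completion: A=3  B=16  C=33  D=38  E=23  F=26  G=39
Waiting = turnaround − burst: A=0, B=6, C=18, D=17, E=4, F=4, G=13
Total waiting = 0 + 6 + 18 + 17 + 4 + 4 + 13 = 62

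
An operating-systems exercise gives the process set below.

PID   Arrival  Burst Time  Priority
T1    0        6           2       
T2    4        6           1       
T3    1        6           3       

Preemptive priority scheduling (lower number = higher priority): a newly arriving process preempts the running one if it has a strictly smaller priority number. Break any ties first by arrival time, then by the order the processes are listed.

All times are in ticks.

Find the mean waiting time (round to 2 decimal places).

5.67

Timeline: | T1 0-4 | T2 4-10 | T1 10-12 | T3 12-18 |
Completion: T1=12  T2=10  T3=18
Turnaround (C−A): T1=12  T2=6  T3=17
Waiting times: T1=6, T2=0, T3=11
Average waiting = (6+0+11) / 3 = 17/3 = 5.67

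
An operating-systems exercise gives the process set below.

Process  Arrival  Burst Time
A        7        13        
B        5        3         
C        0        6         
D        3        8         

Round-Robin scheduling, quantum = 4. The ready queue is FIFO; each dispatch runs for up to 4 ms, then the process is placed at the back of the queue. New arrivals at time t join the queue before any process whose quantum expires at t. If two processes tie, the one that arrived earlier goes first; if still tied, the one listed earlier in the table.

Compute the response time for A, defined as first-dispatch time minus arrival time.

6

Timeline: | C 0-4 | D 4-8 | C 8-10 | B 10-13 | A 13-17 | D 17-21 | A 21-30 |
Completion: A=30  B=13  C=10  D=21
Turnaround (C−A): A=23  B=8  C=10  D=18
Response(A) = first start − arrival = 13 − 7 = 6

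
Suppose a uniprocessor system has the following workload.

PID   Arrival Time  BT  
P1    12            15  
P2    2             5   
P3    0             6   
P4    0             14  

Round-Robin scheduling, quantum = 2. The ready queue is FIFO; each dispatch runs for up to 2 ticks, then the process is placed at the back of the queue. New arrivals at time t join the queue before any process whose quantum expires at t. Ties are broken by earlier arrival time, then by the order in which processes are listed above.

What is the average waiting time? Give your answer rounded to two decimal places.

Gantt: | P3 0-2 | P4 2-4 | P2 4-6 | P3 6-8 | P4 8-10 | P2 10-12 | P3 12-14 | P4 14-16 | P1 16-18 | P2 18-19 | P4 19-21 | P1 21-23 | P4 23-25 | P1 25-27 | P4 27-29 | P1 29-31 | P4 31-33 | P1 33-40 |
Completion: P1=40  P2=19  P3=14  P4=33
Waiting times: P1=13, P2=12, P3=8, P4=19
Average waiting = (13+12+8+19) / 4 = 52/4 = 13.00

13.00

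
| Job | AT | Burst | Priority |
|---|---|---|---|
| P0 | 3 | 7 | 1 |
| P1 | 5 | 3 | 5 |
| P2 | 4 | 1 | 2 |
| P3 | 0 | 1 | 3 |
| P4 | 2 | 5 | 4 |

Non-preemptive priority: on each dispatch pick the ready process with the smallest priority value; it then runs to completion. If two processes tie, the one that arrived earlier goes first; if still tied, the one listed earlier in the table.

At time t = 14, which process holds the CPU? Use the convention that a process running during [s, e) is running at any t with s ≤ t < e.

Timeline: | P3 0-1 | idle 1-2 | P4 2-7 | P0 7-14 | P2 14-15 | P1 15-18 |
Completion: P0=14  P1=18  P2=15  P3=1  P4=7
Turnaround (C−A): P0=11  P1=13  P2=11  P3=1  P4=5

P2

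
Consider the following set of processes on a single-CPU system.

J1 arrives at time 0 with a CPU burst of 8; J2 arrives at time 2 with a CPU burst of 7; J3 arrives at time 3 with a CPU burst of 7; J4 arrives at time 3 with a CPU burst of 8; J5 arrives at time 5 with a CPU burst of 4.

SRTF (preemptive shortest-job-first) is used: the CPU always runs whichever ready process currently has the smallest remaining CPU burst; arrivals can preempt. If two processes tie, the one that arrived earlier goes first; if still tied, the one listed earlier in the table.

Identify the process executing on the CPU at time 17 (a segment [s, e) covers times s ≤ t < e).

J2

Timeline: | J1 0-8 | J5 8-12 | J2 12-19 | J3 19-26 | J4 26-34 |
Completion: J1=8  J2=19  J3=26  J4=34  J5=12
Turnaround (C−A): J1=8  J2=17  J3=23  J4=31  J5=7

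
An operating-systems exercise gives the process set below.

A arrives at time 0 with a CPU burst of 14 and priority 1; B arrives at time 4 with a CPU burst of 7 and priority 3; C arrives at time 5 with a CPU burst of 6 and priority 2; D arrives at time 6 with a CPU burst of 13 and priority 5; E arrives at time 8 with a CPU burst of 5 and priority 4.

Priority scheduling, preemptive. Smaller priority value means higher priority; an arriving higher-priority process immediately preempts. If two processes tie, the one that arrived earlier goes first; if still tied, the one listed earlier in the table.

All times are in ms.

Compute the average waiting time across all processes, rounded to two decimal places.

14.00

Gantt: | A 0-14 | C 14-20 | B 20-27 | E 27-32 | D 32-45 |
Completion: A=14  B=27  C=20  D=45  E=32
Waiting times: A=0, B=16, C=9, D=26, E=19
Average waiting = (0+16+9+26+19) / 5 = 70/5 = 14.00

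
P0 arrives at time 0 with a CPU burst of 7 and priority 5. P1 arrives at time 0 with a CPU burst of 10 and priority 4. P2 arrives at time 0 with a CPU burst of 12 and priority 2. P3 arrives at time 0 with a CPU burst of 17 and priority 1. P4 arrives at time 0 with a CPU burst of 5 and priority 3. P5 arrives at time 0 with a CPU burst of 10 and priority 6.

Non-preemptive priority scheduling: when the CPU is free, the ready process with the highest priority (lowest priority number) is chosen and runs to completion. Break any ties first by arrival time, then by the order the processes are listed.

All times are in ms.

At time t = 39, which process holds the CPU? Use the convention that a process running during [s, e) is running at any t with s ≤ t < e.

P1

Gantt: | P3 0-17 | P2 17-29 | P4 29-34 | P1 34-44 | P0 44-51 | P5 51-61 |
Completion: P0=51  P1=44  P2=29  P3=17  P4=34  P5=61
Turnaround (C−A): P0=51  P1=44  P2=29  P3=17  P4=34  P5=61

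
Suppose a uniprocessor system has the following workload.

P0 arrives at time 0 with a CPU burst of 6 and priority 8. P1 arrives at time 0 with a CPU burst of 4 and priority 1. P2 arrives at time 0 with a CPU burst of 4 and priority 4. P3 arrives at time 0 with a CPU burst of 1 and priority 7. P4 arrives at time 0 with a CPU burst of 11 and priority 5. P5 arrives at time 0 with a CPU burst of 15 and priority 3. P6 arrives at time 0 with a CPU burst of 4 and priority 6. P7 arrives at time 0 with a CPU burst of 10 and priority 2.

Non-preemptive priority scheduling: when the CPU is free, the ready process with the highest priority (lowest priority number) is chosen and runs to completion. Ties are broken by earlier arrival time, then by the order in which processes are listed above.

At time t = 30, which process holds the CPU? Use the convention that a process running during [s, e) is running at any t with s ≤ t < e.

P2

Gantt: | P1 0-4 | P7 4-14 | P5 14-29 | P2 29-33 | P4 33-44 | P6 44-48 | P3 48-49 | P0 49-55 |
Completion: P0=55  P1=4  P2=33  P3=49  P4=44  P5=29  P6=48  P7=14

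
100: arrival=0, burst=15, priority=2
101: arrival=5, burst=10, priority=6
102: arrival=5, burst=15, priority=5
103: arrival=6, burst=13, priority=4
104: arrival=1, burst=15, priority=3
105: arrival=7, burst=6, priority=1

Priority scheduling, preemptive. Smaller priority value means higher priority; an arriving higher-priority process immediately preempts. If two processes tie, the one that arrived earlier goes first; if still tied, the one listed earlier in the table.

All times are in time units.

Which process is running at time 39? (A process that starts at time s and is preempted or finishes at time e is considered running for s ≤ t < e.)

103

Gantt: | 100 0-7 | 105 7-13 | 100 13-21 | 104 21-36 | 103 36-49 | 102 49-64 | 101 64-74 |
Completion: 100=21  101=74  102=64  103=49  104=36  105=13
Turnaround (C−A): 100=21  101=69  102=59  103=43  104=35  105=6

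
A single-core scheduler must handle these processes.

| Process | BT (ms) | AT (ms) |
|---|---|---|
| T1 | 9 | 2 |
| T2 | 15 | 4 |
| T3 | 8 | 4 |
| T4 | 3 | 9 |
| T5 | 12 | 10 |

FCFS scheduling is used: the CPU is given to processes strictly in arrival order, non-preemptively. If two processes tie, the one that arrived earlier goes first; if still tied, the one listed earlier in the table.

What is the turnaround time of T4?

28

Schedule: | idle 0-2 | T1 2-11 | T2 11-26 | T3 26-34 | T4 34-37 | T5 37-49 |
Completion: T1=11  T2=26  T3=34  T4=37  T5=49
Turnaround (C−A): T1=9  T2=22  T3=30  T4=28  T5=39
Turnaround(T4) = completion − arrival = 37 − 9 = 28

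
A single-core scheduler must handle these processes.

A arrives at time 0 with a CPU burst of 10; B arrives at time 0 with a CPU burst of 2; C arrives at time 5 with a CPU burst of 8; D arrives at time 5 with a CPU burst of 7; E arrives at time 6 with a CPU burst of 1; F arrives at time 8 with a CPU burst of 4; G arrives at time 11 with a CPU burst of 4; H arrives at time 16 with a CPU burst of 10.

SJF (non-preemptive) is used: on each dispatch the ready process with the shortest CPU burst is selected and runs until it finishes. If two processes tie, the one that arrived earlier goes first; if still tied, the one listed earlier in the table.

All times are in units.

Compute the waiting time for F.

Gantt: | B 0-2 | A 2-12 | E 12-13 | F 13-17 | G 17-21 | D 21-28 | C 28-36 | H 36-46 |
Completion: A=12  B=2  C=36  D=28  E=13  F=17  G=21  H=46
Turnaround (C−A): A=12  B=2  C=31  D=23  E=7  F=9  G=10  H=30
Waiting(F) = turnaround − burst = 9 − 4 = 5

5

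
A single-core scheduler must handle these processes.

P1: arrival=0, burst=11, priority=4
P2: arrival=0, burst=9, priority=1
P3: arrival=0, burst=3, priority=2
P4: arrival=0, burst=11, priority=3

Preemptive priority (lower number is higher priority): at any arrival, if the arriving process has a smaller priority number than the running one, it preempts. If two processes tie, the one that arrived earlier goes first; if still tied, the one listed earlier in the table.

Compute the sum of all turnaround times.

78

Gantt: | P2 0-9 | P3 9-12 | P4 12-23 | P1 23-34 |
Completion: P1=34  P2=9  P3=12  P4=23
Turnaround = completion − arrival: P1=34, P2=9, P3=12, P4=23
Total turnaround = 34 + 9 + 12 + 23 = 78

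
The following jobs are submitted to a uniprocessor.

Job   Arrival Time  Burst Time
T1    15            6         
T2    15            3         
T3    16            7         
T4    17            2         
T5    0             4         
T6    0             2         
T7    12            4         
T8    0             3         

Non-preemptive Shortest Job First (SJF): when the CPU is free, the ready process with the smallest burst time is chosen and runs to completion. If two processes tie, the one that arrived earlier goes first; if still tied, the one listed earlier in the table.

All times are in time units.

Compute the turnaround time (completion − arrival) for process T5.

9

Timeline: | T6 0-2 | T8 2-5 | T5 5-9 | idle 9-12 | T7 12-16 | T2 16-19 | T4 19-21 | T1 21-27 | T3 27-34 |
Completion: T1=27  T2=19  T3=34  T4=21  T5=9  T6=2  T7=16  T8=5
Turnaround (C−A): T1=12  T2=4  T3=18  T4=4  T5=9  T6=2  T7=4  T8=5
Turnaround(T5) = completion − arrival = 9 − 0 = 9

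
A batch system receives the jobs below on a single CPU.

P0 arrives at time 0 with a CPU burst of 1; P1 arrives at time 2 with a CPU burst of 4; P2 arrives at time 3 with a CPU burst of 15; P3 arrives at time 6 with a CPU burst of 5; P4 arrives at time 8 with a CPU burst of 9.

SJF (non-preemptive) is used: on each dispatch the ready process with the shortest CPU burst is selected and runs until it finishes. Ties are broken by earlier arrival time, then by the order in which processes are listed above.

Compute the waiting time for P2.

Gantt: | P0 0-1 | idle 1-2 | P1 2-6 | P3 6-11 | P4 11-20 | P2 20-35 |
Completion: P0=1  P1=6  P2=35  P3=11  P4=20
Waiting(P2) = turnaround − burst = 32 − 15 = 17

17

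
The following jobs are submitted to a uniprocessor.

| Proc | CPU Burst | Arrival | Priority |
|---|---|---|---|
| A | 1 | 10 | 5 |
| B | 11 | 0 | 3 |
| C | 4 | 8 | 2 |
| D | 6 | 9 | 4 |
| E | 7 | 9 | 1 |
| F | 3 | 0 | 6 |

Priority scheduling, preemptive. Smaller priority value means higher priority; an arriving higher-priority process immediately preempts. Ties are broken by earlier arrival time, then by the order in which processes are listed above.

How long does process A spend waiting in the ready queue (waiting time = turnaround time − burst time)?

18

Timeline: | B 0-8 | C 8-9 | E 9-16 | C 16-19 | B 19-22 | D 22-28 | A 28-29 | F 29-32 |
Completion: A=29  B=22  C=19  D=28  E=16  F=32
Turnaround (C−A): A=19  B=22  C=11  D=19  E=7  F=32
Waiting(A) = turnaround − burst = 19 − 1 = 18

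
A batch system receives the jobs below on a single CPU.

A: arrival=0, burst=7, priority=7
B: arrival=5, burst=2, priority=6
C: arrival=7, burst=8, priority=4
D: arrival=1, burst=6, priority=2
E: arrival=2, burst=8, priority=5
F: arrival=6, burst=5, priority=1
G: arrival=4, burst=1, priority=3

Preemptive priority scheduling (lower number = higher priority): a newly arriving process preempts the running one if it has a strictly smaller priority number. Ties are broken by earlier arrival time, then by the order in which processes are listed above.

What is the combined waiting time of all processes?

92

Gantt: | A 0-1 | D 1-6 | F 6-11 | D 11-12 | G 12-13 | C 13-21 | E 21-29 | B 29-31 | A 31-37 |
Completion: A=37  B=31  C=21  D=12  E=29  F=11  G=13
Waiting = turnaround − burst: A=30, B=24, C=6, D=5, E=19, F=0, G=8
Total waiting = 30 + 24 + 6 + 5 + 19 + 0 + 8 = 92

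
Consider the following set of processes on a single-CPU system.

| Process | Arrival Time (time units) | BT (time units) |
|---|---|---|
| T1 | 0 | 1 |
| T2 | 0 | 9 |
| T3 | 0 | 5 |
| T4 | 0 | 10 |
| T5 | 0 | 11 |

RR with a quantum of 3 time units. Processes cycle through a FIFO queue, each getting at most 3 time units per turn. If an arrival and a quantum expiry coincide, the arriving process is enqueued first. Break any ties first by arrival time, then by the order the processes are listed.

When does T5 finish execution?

Gantt: | T1 0-1 | T2 1-4 | T3 4-7 | T4 7-10 | T5 10-13 | T2 13-16 | T3 16-18 | T4 18-21 | T5 21-24 | T2 24-27 | T4 27-30 | T5 30-33 | T4 33-34 | T5 34-36 |
Completion: T1=1  T2=27  T3=18  T4=34  T5=36
Turnaround (C−A): T1=1  T2=27  T3=18  T4=34  T5=36

36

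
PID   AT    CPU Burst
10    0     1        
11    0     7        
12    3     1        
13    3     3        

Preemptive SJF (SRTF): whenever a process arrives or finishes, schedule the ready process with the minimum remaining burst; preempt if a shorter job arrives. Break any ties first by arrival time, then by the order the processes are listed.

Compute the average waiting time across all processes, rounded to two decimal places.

1.50

Schedule: | 10 0-1 | 11 1-3 | 12 3-4 | 13 4-7 | 11 7-12 |
Completion: 10=1  11=12  12=4  13=7
Turnaround (C−A): 10=1  11=12  12=1  13=4
Waiting times: 10=0, 11=5, 12=0, 13=1
Average waiting = (0+5+0+1) / 4 = 6/4 = 1.50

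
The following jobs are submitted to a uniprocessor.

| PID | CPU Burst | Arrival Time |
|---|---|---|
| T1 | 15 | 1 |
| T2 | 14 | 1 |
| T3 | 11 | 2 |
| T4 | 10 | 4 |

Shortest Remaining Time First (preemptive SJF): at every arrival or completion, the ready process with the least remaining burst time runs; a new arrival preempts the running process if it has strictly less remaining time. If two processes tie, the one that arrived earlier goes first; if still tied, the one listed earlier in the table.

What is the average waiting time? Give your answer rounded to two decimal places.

Gantt: | idle 0-1 | T2 1-2 | T3 2-13 | T4 13-23 | T2 23-36 | T1 36-51 |
Completion: T1=51  T2=36  T3=13  T4=23
Waiting times: T1=35, T2=21, T3=0, T4=9
Average waiting = (35+21+0+9) / 4 = 65/4 = 16.25

16.25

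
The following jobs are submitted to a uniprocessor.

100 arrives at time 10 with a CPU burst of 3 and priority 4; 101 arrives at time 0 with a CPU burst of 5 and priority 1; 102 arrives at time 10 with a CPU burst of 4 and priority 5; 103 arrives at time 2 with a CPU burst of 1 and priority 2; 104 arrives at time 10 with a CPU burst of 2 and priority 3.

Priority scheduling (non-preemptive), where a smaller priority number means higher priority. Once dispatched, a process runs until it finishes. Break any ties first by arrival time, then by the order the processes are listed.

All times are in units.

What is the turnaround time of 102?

9

Timeline: | 101 0-5 | 103 5-6 | idle 6-10 | 104 10-12 | 100 12-15 | 102 15-19 |
Completion: 100=15  101=5  102=19  103=6  104=12
Turnaround(102) = completion − arrival = 19 − 10 = 9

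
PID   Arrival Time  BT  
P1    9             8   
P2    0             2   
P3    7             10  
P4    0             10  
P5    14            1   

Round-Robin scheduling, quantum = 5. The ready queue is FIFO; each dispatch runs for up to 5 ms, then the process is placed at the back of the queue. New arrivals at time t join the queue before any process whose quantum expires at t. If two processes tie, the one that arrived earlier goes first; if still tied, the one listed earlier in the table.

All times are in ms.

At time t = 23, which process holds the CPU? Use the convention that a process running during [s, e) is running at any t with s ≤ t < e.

Gantt: | P2 0-2 | P4 2-7 | P3 7-12 | P4 12-17 | P1 17-22 | P3 22-27 | P5 27-28 | P1 28-31 |
Completion: P1=31  P2=2  P3=27  P4=17  P5=28

P3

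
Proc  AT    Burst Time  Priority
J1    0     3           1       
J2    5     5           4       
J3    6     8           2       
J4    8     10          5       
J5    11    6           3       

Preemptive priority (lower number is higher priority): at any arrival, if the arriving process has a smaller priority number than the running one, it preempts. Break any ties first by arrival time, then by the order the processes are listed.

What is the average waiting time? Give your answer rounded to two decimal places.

Gantt: | J1 0-3 | idle 3-5 | J2 5-6 | J3 6-14 | J5 14-20 | J2 20-24 | J4 24-34 |
Completion: J1=3  J2=24  J3=14  J4=34  J5=20
Turnaround (C−A): J1=3  J2=19  J3=8  J4=26  J5=9
Waiting times: J1=0, J2=14, J3=0, J4=16, J5=3
Average waiting = (0+14+0+16+3) / 5 = 33/5 = 6.60

6.60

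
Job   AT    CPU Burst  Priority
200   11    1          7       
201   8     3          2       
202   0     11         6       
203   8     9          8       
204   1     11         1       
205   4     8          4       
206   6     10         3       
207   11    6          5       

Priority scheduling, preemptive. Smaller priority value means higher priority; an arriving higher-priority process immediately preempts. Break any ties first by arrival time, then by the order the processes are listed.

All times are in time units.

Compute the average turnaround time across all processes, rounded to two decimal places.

29.13

Gantt: | 202 0-1 | 204 1-12 | 201 12-15 | 206 15-25 | 205 25-33 | 207 33-39 | 202 39-49 | 200 49-50 | 203 50-59 |
Completion: 200=50  201=15  202=49  203=59  204=12  205=33  206=25  207=39
Turnaround (C−A): 200=39  201=7  202=49  203=51  204=11  205=29  206=19  207=28
Turnaround times: 200=39, 201=7, 202=49, 203=51, 204=11, 205=29, 206=19, 207=28
Average turnaround = (39+7+49+51+11+29+19+28) / 8 = 233/8 = 29.13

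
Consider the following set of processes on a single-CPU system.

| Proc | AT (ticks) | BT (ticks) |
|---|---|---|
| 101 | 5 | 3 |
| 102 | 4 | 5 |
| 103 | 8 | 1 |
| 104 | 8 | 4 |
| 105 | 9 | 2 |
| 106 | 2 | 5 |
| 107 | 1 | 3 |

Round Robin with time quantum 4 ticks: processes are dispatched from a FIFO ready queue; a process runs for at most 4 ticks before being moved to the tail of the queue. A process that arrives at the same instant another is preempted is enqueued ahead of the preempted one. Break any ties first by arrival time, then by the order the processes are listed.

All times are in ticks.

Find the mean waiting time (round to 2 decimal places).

9.00

Schedule: | idle 0-1 | 107 1-4 | 106 4-8 | 102 8-12 | 101 12-15 | 103 15-16 | 104 16-20 | 106 20-21 | 105 21-23 | 102 23-24 |
Completion: 101=15  102=24  103=16  104=20  105=23  106=21  107=4
Waiting times: 101=7, 102=15, 103=7, 104=8, 105=12, 106=14, 107=0
Average waiting = (7+15+7+8+12+14+0) / 7 = 63/7 = 9.00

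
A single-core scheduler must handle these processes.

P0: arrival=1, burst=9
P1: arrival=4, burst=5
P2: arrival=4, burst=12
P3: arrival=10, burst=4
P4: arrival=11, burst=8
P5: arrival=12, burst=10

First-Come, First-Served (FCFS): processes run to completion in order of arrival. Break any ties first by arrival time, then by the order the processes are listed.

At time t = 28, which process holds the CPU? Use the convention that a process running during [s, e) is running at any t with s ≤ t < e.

Timeline: | idle 0-1 | P0 1-10 | P1 10-15 | P2 15-27 | P3 27-31 | P4 31-39 | P5 39-49 |
Completion: P0=10  P1=15  P2=27  P3=31  P4=39  P5=49
Turnaround (C−A): P0=9  P1=11  P2=23  P3=21  P4=28  P5=37

P3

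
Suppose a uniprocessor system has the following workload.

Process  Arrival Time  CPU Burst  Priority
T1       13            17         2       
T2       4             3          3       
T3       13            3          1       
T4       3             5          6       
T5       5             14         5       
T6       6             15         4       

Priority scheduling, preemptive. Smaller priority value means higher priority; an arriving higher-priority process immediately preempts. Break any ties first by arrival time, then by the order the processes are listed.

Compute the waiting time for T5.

37

Schedule: | idle 0-3 | T4 3-4 | T2 4-7 | T6 7-13 | T3 13-16 | T1 16-33 | T6 33-42 | T5 42-56 | T4 56-60 |
Completion: T1=33  T2=7  T3=16  T4=60  T5=56  T6=42
Waiting(T5) = turnaround − burst = 51 − 14 = 37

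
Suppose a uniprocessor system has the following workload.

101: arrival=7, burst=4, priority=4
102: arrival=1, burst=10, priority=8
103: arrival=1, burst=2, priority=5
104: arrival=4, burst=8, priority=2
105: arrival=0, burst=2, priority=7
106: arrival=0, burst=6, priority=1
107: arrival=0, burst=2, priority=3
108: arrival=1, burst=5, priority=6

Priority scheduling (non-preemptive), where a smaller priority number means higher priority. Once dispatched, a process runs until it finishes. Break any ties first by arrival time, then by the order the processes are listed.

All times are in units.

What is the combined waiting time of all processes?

Timeline: | 106 0-6 | 104 6-14 | 107 14-16 | 101 16-20 | 103 20-22 | 108 22-27 | 105 27-29 | 102 29-39 |
Completion: 101=20  102=39  103=22  104=14  105=29  106=6  107=16  108=27
Turnaround (C−A): 101=13  102=38  103=21  104=10  105=29  106=6  107=16  108=26
Waiting = turnaround − burst: 101=9, 102=28, 103=19, 104=2, 105=27, 106=0, 107=14, 108=21
Total waiting = 9 + 28 + 19 + 2 + 27 + 0 + 14 + 21 = 120

120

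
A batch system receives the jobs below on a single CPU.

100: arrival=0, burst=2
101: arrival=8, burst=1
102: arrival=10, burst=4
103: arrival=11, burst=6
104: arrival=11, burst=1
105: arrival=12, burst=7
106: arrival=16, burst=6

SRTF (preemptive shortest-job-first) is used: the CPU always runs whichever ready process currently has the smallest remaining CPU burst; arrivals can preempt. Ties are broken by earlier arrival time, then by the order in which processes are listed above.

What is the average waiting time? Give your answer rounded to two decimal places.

3.57

Timeline: | 100 0-2 | idle 2-8 | 101 8-9 | idle 9-10 | 102 10-11 | 104 11-12 | 102 12-15 | 103 15-21 | 106 21-27 | 105 27-34 |
Completion: 100=2  101=9  102=15  103=21  104=12  105=34  106=27
Turnaround (C−A): 100=2  101=1  102=5  103=10  104=1  105=22  106=11
Waiting times: 100=0, 101=0, 102=1, 103=4, 104=0, 105=15, 106=5
Average waiting = (0+0+1+4+0+15+5) / 7 = 25/7 = 3.57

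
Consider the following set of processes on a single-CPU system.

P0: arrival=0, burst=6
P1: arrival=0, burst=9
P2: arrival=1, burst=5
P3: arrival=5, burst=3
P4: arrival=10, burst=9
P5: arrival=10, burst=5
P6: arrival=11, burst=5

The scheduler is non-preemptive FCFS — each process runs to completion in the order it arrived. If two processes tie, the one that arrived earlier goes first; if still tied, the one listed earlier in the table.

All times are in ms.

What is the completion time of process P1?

Schedule: | P0 0-6 | P1 6-15 | P2 15-20 | P3 20-23 | P4 23-32 | P5 32-37 | P6 37-42 |
Completion: P0=6  P1=15  P2=20  P3=23  P4=32  P5=37  P6=42
Turnaround (C−A): P0=6  P1=15  P2=19  P3=18  P4=22  P5=27  P6=31

15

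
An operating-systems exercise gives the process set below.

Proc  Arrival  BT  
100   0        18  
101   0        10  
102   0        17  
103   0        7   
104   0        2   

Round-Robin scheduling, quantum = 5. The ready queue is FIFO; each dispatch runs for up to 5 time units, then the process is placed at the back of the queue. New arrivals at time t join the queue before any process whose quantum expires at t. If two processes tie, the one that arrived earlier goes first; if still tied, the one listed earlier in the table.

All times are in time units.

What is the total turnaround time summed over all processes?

199

Timeline: | 100 0-5 | 101 5-10 | 102 10-15 | 103 15-20 | 104 20-22 | 100 22-27 | 101 27-32 | 102 32-37 | 103 37-39 | 100 39-44 | 102 44-49 | 100 49-52 | 102 52-54 |
Completion: 100=52  101=32  102=54  103=39  104=22
Turnaround (C−A): 100=52  101=32  102=54  103=39  104=22
Turnaround = completion − arrival: 100=52, 101=32, 102=54, 103=39, 104=22
Total turnaround = 52 + 32 + 54 + 39 + 22 = 199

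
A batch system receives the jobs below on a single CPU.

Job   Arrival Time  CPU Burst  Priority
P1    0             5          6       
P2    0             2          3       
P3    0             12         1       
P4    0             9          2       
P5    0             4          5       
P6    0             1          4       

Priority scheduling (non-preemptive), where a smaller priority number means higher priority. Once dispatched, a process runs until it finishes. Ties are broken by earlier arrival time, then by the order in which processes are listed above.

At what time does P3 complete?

Timeline: | P3 0-12 | P4 12-21 | P2 21-23 | P6 23-24 | P5 24-28 | P1 28-33 |
Completion: P1=33  P2=23  P3=12  P4=21  P5=28  P6=24

12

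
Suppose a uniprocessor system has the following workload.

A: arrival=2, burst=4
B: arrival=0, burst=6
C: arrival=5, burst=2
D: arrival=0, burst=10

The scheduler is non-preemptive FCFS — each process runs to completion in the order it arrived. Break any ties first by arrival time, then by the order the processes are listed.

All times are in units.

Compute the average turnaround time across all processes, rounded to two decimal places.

14.25

Timeline: | B 0-6 | D 6-16 | A 16-20 | C 20-22 |
Completion: A=20  B=6  C=22  D=16
Turnaround times: A=18, B=6, C=17, D=16
Average turnaround = (18+6+17+16) / 4 = 57/4 = 14.25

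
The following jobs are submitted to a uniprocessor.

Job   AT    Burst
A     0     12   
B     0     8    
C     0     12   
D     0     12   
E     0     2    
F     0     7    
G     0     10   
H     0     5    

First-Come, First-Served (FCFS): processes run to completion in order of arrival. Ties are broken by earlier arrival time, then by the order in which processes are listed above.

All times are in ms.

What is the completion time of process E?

46

Schedule: | A 0-12 | B 12-20 | C 20-32 | D 32-44 | E 44-46 | F 46-53 | G 53-63 | H 63-68 |
Completion: A=12  B=20  C=32  D=44  E=46  F=53  G=63  H=68
Turnaround (C−A): A=12  B=20  C=32  D=44  E=46  F=53  G=63  H=68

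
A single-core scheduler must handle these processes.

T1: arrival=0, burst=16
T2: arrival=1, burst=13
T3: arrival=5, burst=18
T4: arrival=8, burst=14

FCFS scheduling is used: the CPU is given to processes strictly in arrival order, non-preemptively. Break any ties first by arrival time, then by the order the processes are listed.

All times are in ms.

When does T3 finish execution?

Gantt: | T1 0-16 | T2 16-29 | T3 29-47 | T4 47-61 |
Completion: T1=16  T2=29  T3=47  T4=61
Turnaround (C−A): T1=16  T2=28  T3=42  T4=53

47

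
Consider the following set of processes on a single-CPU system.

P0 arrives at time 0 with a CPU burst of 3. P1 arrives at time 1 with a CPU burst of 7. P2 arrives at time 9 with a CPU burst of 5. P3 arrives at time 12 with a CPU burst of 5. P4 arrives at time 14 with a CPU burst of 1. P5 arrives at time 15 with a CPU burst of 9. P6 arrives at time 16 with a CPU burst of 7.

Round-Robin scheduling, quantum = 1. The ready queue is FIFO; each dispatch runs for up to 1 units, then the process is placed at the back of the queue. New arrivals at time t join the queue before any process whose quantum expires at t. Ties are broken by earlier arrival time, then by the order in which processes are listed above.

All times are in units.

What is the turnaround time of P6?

Timeline: | P0 0-1 | P1 1-2 | P0 2-3 | P1 3-4 | P0 4-5 | P1 5-9 | P2 9-10 | P1 10-11 | P2 11-12 | P3 12-13 | P2 13-14 | P3 14-15 | P4 15-16 | P2 16-17 | P5 17-18 | P3 18-19 | P6 19-20 | P2 20-21 | P5 21-22 | P3 22-23 | P6 23-24 | P5 24-25 | P3 25-26 | P6 26-27 | P5 27-28 | P6 28-29 | P5 29-30 | P6 30-31 | P5 31-32 | P6 32-33 | P5 33-34 | P6 34-35 | P5 35-37 |
Completion: P0=5  P1=11  P2=21  P3=26  P4=16  P5=37  P6=35
Turnaround(P6) = completion − arrival = 35 − 16 = 19

19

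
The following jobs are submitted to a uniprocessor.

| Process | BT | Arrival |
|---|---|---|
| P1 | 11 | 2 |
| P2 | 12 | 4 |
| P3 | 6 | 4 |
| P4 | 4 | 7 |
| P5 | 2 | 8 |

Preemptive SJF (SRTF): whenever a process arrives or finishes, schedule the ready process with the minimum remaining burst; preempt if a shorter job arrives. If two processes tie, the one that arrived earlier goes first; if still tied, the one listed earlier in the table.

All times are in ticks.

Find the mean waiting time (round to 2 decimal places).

Gantt: | idle 0-2 | P1 2-4 | P3 4-10 | P5 10-12 | P4 12-16 | P1 16-25 | P2 25-37 |
Completion: P1=25  P2=37  P3=10  P4=16  P5=12
Waiting times: P1=12, P2=21, P3=0, P4=5, P5=2
Average waiting = (12+21+0+5+2) / 5 = 40/5 = 8.00

8.00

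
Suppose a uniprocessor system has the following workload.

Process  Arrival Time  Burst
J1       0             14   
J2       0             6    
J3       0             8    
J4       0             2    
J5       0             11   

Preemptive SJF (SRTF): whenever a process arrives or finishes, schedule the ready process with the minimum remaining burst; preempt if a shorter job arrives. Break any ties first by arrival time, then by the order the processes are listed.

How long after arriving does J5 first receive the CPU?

16

Timeline: | J4 0-2 | J2 2-8 | J3 8-16 | J5 16-27 | J1 27-41 |
Completion: J1=41  J2=8  J3=16  J4=2  J5=27
Turnaround (C−A): J1=41  J2=8  J3=16  J4=2  J5=27
Response(J5) = first start − arrival = 16 − 0 = 16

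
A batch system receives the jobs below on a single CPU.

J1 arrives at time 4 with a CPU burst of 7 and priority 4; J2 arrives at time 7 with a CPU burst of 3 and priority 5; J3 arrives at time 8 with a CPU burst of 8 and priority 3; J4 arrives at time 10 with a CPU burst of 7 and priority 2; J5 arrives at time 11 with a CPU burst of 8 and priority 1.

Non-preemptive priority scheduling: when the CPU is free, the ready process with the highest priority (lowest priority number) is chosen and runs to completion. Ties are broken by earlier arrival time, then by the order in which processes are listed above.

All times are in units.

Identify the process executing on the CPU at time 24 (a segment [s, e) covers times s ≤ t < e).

Schedule: | idle 0-4 | J1 4-11 | J5 11-19 | J4 19-26 | J3 26-34 | J2 34-37 |
Completion: J1=11  J2=37  J3=34  J4=26  J5=19

J4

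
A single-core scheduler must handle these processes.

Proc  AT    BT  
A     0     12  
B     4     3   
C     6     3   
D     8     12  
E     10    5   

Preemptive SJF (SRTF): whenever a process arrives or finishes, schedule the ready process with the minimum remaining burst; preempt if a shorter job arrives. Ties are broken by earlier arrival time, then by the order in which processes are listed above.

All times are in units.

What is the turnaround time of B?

Schedule: | A 0-4 | B 4-7 | C 7-10 | E 10-15 | A 15-23 | D 23-35 |
Completion: A=23  B=7  C=10  D=35  E=15
Turnaround (C−A): A=23  B=3  C=4  D=27  E=5
Turnaround(B) = completion − arrival = 7 − 4 = 3

3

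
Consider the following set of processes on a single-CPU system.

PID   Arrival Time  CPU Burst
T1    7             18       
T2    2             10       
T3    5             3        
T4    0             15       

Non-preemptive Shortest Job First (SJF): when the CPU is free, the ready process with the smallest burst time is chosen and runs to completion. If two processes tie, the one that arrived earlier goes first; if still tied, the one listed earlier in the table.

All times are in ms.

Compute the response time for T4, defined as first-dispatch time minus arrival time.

Gantt: | T4 0-15 | T3 15-18 | T2 18-28 | T1 28-46 |
Completion: T1=46  T2=28  T3=18  T4=15
Turnaround (C−A): T1=39  T2=26  T3=13  T4=15
Response(T4) = first start − arrival = 0 − 0 = 0

0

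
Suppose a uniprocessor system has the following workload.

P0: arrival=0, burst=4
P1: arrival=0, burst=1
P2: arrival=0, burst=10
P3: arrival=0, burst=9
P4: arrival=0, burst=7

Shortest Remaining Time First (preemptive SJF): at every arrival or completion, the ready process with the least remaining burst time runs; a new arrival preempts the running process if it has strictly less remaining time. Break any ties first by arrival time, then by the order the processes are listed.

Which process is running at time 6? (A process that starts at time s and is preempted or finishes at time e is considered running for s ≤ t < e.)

P4

Schedule: | P1 0-1 | P0 1-5 | P4 5-12 | P3 12-21 | P2 21-31 |
Completion: P0=5  P1=1  P2=31  P3=21  P4=12
Turnaround (C−A): P0=5  P1=1  P2=31  P3=21  P4=12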